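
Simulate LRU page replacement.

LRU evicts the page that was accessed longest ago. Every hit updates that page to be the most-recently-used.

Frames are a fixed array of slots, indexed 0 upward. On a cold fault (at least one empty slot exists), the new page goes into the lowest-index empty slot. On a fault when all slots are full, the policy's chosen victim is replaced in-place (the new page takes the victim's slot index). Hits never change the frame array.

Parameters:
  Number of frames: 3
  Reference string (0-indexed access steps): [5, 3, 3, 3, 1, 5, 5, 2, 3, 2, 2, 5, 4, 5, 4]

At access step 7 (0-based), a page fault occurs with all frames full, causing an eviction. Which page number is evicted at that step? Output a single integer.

Step 0: ref 5 -> FAULT, frames=[5,-,-]
Step 1: ref 3 -> FAULT, frames=[5,3,-]
Step 2: ref 3 -> HIT, frames=[5,3,-]
Step 3: ref 3 -> HIT, frames=[5,3,-]
Step 4: ref 1 -> FAULT, frames=[5,3,1]
Step 5: ref 5 -> HIT, frames=[5,3,1]
Step 6: ref 5 -> HIT, frames=[5,3,1]
Step 7: ref 2 -> FAULT, evict 3, frames=[5,2,1]
At step 7: evicted page 3

Answer: 3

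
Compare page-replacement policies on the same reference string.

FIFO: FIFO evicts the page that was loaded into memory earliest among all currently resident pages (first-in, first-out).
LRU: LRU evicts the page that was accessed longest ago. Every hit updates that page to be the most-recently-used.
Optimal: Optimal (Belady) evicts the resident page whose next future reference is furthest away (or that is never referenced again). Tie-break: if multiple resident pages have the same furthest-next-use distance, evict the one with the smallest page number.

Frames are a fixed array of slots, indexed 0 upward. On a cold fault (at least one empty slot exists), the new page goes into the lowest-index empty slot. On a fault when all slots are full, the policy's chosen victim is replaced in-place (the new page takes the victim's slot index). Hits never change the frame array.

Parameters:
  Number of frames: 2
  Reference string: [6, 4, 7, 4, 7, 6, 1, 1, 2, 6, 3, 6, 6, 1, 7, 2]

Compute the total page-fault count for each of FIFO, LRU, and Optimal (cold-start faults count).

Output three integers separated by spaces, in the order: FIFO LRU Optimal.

--- FIFO ---
  step 0: ref 6 -> FAULT, frames=[6,-] (faults so far: 1)
  step 1: ref 4 -> FAULT, frames=[6,4] (faults so far: 2)
  step 2: ref 7 -> FAULT, evict 6, frames=[7,4] (faults so far: 3)
  step 3: ref 4 -> HIT, frames=[7,4] (faults so far: 3)
  step 4: ref 7 -> HIT, frames=[7,4] (faults so far: 3)
  step 5: ref 6 -> FAULT, evict 4, frames=[7,6] (faults so far: 4)
  step 6: ref 1 -> FAULT, evict 7, frames=[1,6] (faults so far: 5)
  step 7: ref 1 -> HIT, frames=[1,6] (faults so far: 5)
  step 8: ref 2 -> FAULT, evict 6, frames=[1,2] (faults so far: 6)
  step 9: ref 6 -> FAULT, evict 1, frames=[6,2] (faults so far: 7)
  step 10: ref 3 -> FAULT, evict 2, frames=[6,3] (faults so far: 8)
  step 11: ref 6 -> HIT, frames=[6,3] (faults so far: 8)
  step 12: ref 6 -> HIT, frames=[6,3] (faults so far: 8)
  step 13: ref 1 -> FAULT, evict 6, frames=[1,3] (faults so far: 9)
  step 14: ref 7 -> FAULT, evict 3, frames=[1,7] (faults so far: 10)
  step 15: ref 2 -> FAULT, evict 1, frames=[2,7] (faults so far: 11)
  FIFO total faults: 11
--- LRU ---
  step 0: ref 6 -> FAULT, frames=[6,-] (faults so far: 1)
  step 1: ref 4 -> FAULT, frames=[6,4] (faults so far: 2)
  step 2: ref 7 -> FAULT, evict 6, frames=[7,4] (faults so far: 3)
  step 3: ref 4 -> HIT, frames=[7,4] (faults so far: 3)
  step 4: ref 7 -> HIT, frames=[7,4] (faults so far: 3)
  step 5: ref 6 -> FAULT, evict 4, frames=[7,6] (faults so far: 4)
  step 6: ref 1 -> FAULT, evict 7, frames=[1,6] (faults so far: 5)
  step 7: ref 1 -> HIT, frames=[1,6] (faults so far: 5)
  step 8: ref 2 -> FAULT, evict 6, frames=[1,2] (faults so far: 6)
  step 9: ref 6 -> FAULT, evict 1, frames=[6,2] (faults so far: 7)
  step 10: ref 3 -> FAULT, evict 2, frames=[6,3] (faults so far: 8)
  step 11: ref 6 -> HIT, frames=[6,3] (faults so far: 8)
  step 12: ref 6 -> HIT, frames=[6,3] (faults so far: 8)
  step 13: ref 1 -> FAULT, evict 3, frames=[6,1] (faults so far: 9)
  step 14: ref 7 -> FAULT, evict 6, frames=[7,1] (faults so far: 10)
  step 15: ref 2 -> FAULT, evict 1, frames=[7,2] (faults so far: 11)
  LRU total faults: 11
--- Optimal ---
  step 0: ref 6 -> FAULT, frames=[6,-] (faults so far: 1)
  step 1: ref 4 -> FAULT, frames=[6,4] (faults so far: 2)
  step 2: ref 7 -> FAULT, evict 6, frames=[7,4] (faults so far: 3)
  step 3: ref 4 -> HIT, frames=[7,4] (faults so far: 3)
  step 4: ref 7 -> HIT, frames=[7,4] (faults so far: 3)
  step 5: ref 6 -> FAULT, evict 4, frames=[7,6] (faults so far: 4)
  step 6: ref 1 -> FAULT, evict 7, frames=[1,6] (faults so far: 5)
  step 7: ref 1 -> HIT, frames=[1,6] (faults so far: 5)
  step 8: ref 2 -> FAULT, evict 1, frames=[2,6] (faults so far: 6)
  step 9: ref 6 -> HIT, frames=[2,6] (faults so far: 6)
  step 10: ref 3 -> FAULT, evict 2, frames=[3,6] (faults so far: 7)
  step 11: ref 6 -> HIT, frames=[3,6] (faults so far: 7)
  step 12: ref 6 -> HIT, frames=[3,6] (faults so far: 7)
  step 13: ref 1 -> FAULT, evict 3, frames=[1,6] (faults so far: 8)
  step 14: ref 7 -> FAULT, evict 1, frames=[7,6] (faults so far: 9)
  step 15: ref 2 -> FAULT, evict 6, frames=[7,2] (faults so far: 10)
  Optimal total faults: 10

Answer: 11 11 10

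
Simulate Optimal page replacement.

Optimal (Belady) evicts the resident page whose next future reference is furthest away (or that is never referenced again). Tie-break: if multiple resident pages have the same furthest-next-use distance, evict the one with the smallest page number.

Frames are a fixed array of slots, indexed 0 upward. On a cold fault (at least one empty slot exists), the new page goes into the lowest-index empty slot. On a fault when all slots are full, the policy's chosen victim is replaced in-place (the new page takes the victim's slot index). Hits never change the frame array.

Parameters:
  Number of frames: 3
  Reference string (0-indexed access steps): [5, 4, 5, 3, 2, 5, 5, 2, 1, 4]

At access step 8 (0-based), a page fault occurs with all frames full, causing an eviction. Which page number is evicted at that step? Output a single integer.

Step 0: ref 5 -> FAULT, frames=[5,-,-]
Step 1: ref 4 -> FAULT, frames=[5,4,-]
Step 2: ref 5 -> HIT, frames=[5,4,-]
Step 3: ref 3 -> FAULT, frames=[5,4,3]
Step 4: ref 2 -> FAULT, evict 3, frames=[5,4,2]
Step 5: ref 5 -> HIT, frames=[5,4,2]
Step 6: ref 5 -> HIT, frames=[5,4,2]
Step 7: ref 2 -> HIT, frames=[5,4,2]
Step 8: ref 1 -> FAULT, evict 2, frames=[5,4,1]
At step 8: evicted page 2

Answer: 2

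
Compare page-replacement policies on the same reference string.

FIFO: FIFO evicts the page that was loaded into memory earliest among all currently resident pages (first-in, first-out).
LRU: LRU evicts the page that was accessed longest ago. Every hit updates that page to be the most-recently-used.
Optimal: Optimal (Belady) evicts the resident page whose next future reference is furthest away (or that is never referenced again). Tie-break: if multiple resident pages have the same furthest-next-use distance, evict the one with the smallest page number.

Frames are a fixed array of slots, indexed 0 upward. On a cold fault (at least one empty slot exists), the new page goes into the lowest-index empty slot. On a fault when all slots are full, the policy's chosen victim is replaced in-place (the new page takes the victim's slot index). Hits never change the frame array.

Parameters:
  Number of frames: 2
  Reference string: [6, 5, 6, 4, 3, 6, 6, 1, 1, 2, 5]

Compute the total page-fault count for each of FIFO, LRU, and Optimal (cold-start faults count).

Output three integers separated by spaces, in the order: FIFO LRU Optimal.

--- FIFO ---
  step 0: ref 6 -> FAULT, frames=[6,-] (faults so far: 1)
  step 1: ref 5 -> FAULT, frames=[6,5] (faults so far: 2)
  step 2: ref 6 -> HIT, frames=[6,5] (faults so far: 2)
  step 3: ref 4 -> FAULT, evict 6, frames=[4,5] (faults so far: 3)
  step 4: ref 3 -> FAULT, evict 5, frames=[4,3] (faults so far: 4)
  step 5: ref 6 -> FAULT, evict 4, frames=[6,3] (faults so far: 5)
  step 6: ref 6 -> HIT, frames=[6,3] (faults so far: 5)
  step 7: ref 1 -> FAULT, evict 3, frames=[6,1] (faults so far: 6)
  step 8: ref 1 -> HIT, frames=[6,1] (faults so far: 6)
  step 9: ref 2 -> FAULT, evict 6, frames=[2,1] (faults so far: 7)
  step 10: ref 5 -> FAULT, evict 1, frames=[2,5] (faults so far: 8)
  FIFO total faults: 8
--- LRU ---
  step 0: ref 6 -> FAULT, frames=[6,-] (faults so far: 1)
  step 1: ref 5 -> FAULT, frames=[6,5] (faults so far: 2)
  step 2: ref 6 -> HIT, frames=[6,5] (faults so far: 2)
  step 3: ref 4 -> FAULT, evict 5, frames=[6,4] (faults so far: 3)
  step 4: ref 3 -> FAULT, evict 6, frames=[3,4] (faults so far: 4)
  step 5: ref 6 -> FAULT, evict 4, frames=[3,6] (faults so far: 5)
  step 6: ref 6 -> HIT, frames=[3,6] (faults so far: 5)
  step 7: ref 1 -> FAULT, evict 3, frames=[1,6] (faults so far: 6)
  step 8: ref 1 -> HIT, frames=[1,6] (faults so far: 6)
  step 9: ref 2 -> FAULT, evict 6, frames=[1,2] (faults so far: 7)
  step 10: ref 5 -> FAULT, evict 1, frames=[5,2] (faults so far: 8)
  LRU total faults: 8
--- Optimal ---
  step 0: ref 6 -> FAULT, frames=[6,-] (faults so far: 1)
  step 1: ref 5 -> FAULT, frames=[6,5] (faults so far: 2)
  step 2: ref 6 -> HIT, frames=[6,5] (faults so far: 2)
  step 3: ref 4 -> FAULT, evict 5, frames=[6,4] (faults so far: 3)
  step 4: ref 3 -> FAULT, evict 4, frames=[6,3] (faults so far: 4)
  step 5: ref 6 -> HIT, frames=[6,3] (faults so far: 4)
  step 6: ref 6 -> HIT, frames=[6,3] (faults so far: 4)
  step 7: ref 1 -> FAULT, evict 3, frames=[6,1] (faults so far: 5)
  step 8: ref 1 -> HIT, frames=[6,1] (faults so far: 5)
  step 9: ref 2 -> FAULT, evict 1, frames=[6,2] (faults so far: 6)
  step 10: ref 5 -> FAULT, evict 2, frames=[6,5] (faults so far: 7)
  Optimal total faults: 7

Answer: 8 8 7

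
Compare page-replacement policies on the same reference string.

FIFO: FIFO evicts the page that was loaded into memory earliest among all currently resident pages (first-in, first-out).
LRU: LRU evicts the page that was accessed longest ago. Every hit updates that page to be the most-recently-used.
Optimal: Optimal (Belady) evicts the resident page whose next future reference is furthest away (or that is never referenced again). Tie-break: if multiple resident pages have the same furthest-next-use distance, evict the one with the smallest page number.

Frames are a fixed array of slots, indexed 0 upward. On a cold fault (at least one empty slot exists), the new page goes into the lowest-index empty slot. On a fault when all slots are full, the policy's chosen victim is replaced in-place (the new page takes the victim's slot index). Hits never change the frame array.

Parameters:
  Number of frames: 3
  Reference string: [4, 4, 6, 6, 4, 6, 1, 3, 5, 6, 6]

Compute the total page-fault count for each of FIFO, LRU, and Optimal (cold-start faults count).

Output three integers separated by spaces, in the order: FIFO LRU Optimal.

--- FIFO ---
  step 0: ref 4 -> FAULT, frames=[4,-,-] (faults so far: 1)
  step 1: ref 4 -> HIT, frames=[4,-,-] (faults so far: 1)
  step 2: ref 6 -> FAULT, frames=[4,6,-] (faults so far: 2)
  step 3: ref 6 -> HIT, frames=[4,6,-] (faults so far: 2)
  step 4: ref 4 -> HIT, frames=[4,6,-] (faults so far: 2)
  step 5: ref 6 -> HIT, frames=[4,6,-] (faults so far: 2)
  step 6: ref 1 -> FAULT, frames=[4,6,1] (faults so far: 3)
  step 7: ref 3 -> FAULT, evict 4, frames=[3,6,1] (faults so far: 4)
  step 8: ref 5 -> FAULT, evict 6, frames=[3,5,1] (faults so far: 5)
  step 9: ref 6 -> FAULT, evict 1, frames=[3,5,6] (faults so far: 6)
  step 10: ref 6 -> HIT, frames=[3,5,6] (faults so far: 6)
  FIFO total faults: 6
--- LRU ---
  step 0: ref 4 -> FAULT, frames=[4,-,-] (faults so far: 1)
  step 1: ref 4 -> HIT, frames=[4,-,-] (faults so far: 1)
  step 2: ref 6 -> FAULT, frames=[4,6,-] (faults so far: 2)
  step 3: ref 6 -> HIT, frames=[4,6,-] (faults so far: 2)
  step 4: ref 4 -> HIT, frames=[4,6,-] (faults so far: 2)
  step 5: ref 6 -> HIT, frames=[4,6,-] (faults so far: 2)
  step 6: ref 1 -> FAULT, frames=[4,6,1] (faults so far: 3)
  step 7: ref 3 -> FAULT, evict 4, frames=[3,6,1] (faults so far: 4)
  step 8: ref 5 -> FAULT, evict 6, frames=[3,5,1] (faults so far: 5)
  step 9: ref 6 -> FAULT, evict 1, frames=[3,5,6] (faults so far: 6)
  step 10: ref 6 -> HIT, frames=[3,5,6] (faults so far: 6)
  LRU total faults: 6
--- Optimal ---
  step 0: ref 4 -> FAULT, frames=[4,-,-] (faults so far: 1)
  step 1: ref 4 -> HIT, frames=[4,-,-] (faults so far: 1)
  step 2: ref 6 -> FAULT, frames=[4,6,-] (faults so far: 2)
  step 3: ref 6 -> HIT, frames=[4,6,-] (faults so far: 2)
  step 4: ref 4 -> HIT, frames=[4,6,-] (faults so far: 2)
  step 5: ref 6 -> HIT, frames=[4,6,-] (faults so far: 2)
  step 6: ref 1 -> FAULT, frames=[4,6,1] (faults so far: 3)
  step 7: ref 3 -> FAULT, evict 1, frames=[4,6,3] (faults so far: 4)
  step 8: ref 5 -> FAULT, evict 3, frames=[4,6,5] (faults so far: 5)
  step 9: ref 6 -> HIT, frames=[4,6,5] (faults so far: 5)
  step 10: ref 6 -> HIT, frames=[4,6,5] (faults so far: 5)
  Optimal total faults: 5

Answer: 6 6 5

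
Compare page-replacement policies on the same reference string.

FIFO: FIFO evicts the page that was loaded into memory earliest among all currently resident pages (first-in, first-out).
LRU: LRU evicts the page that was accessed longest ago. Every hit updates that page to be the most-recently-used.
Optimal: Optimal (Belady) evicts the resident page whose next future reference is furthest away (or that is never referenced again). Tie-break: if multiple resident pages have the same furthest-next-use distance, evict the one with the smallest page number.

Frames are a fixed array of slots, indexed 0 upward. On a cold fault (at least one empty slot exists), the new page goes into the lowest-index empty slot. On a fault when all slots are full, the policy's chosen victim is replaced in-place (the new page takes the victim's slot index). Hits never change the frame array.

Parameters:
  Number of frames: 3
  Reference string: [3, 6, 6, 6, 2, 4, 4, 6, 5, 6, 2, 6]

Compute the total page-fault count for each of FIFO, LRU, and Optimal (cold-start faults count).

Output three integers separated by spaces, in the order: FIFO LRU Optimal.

--- FIFO ---
  step 0: ref 3 -> FAULT, frames=[3,-,-] (faults so far: 1)
  step 1: ref 6 -> FAULT, frames=[3,6,-] (faults so far: 2)
  step 2: ref 6 -> HIT, frames=[3,6,-] (faults so far: 2)
  step 3: ref 6 -> HIT, frames=[3,6,-] (faults so far: 2)
  step 4: ref 2 -> FAULT, frames=[3,6,2] (faults so far: 3)
  step 5: ref 4 -> FAULT, evict 3, frames=[4,6,2] (faults so far: 4)
  step 6: ref 4 -> HIT, frames=[4,6,2] (faults so far: 4)
  step 7: ref 6 -> HIT, frames=[4,6,2] (faults so far: 4)
  step 8: ref 5 -> FAULT, evict 6, frames=[4,5,2] (faults so far: 5)
  step 9: ref 6 -> FAULT, evict 2, frames=[4,5,6] (faults so far: 6)
  step 10: ref 2 -> FAULT, evict 4, frames=[2,5,6] (faults so far: 7)
  step 11: ref 6 -> HIT, frames=[2,5,6] (faults so far: 7)
  FIFO total faults: 7
--- LRU ---
  step 0: ref 3 -> FAULT, frames=[3,-,-] (faults so far: 1)
  step 1: ref 6 -> FAULT, frames=[3,6,-] (faults so far: 2)
  step 2: ref 6 -> HIT, frames=[3,6,-] (faults so far: 2)
  step 3: ref 6 -> HIT, frames=[3,6,-] (faults so far: 2)
  step 4: ref 2 -> FAULT, frames=[3,6,2] (faults so far: 3)
  step 5: ref 4 -> FAULT, evict 3, frames=[4,6,2] (faults so far: 4)
  step 6: ref 4 -> HIT, frames=[4,6,2] (faults so far: 4)
  step 7: ref 6 -> HIT, frames=[4,6,2] (faults so far: 4)
  step 8: ref 5 -> FAULT, evict 2, frames=[4,6,5] (faults so far: 5)
  step 9: ref 6 -> HIT, frames=[4,6,5] (faults so far: 5)
  step 10: ref 2 -> FAULT, evict 4, frames=[2,6,5] (faults so far: 6)
  step 11: ref 6 -> HIT, frames=[2,6,5] (faults so far: 6)
  LRU total faults: 6
--- Optimal ---
  step 0: ref 3 -> FAULT, frames=[3,-,-] (faults so far: 1)
  step 1: ref 6 -> FAULT, frames=[3,6,-] (faults so far: 2)
  step 2: ref 6 -> HIT, frames=[3,6,-] (faults so far: 2)
  step 3: ref 6 -> HIT, frames=[3,6,-] (faults so far: 2)
  step 4: ref 2 -> FAULT, frames=[3,6,2] (faults so far: 3)
  step 5: ref 4 -> FAULT, evict 3, frames=[4,6,2] (faults so far: 4)
  step 6: ref 4 -> HIT, frames=[4,6,2] (faults so far: 4)
  step 7: ref 6 -> HIT, frames=[4,6,2] (faults so far: 4)
  step 8: ref 5 -> FAULT, evict 4, frames=[5,6,2] (faults so far: 5)
  step 9: ref 6 -> HIT, frames=[5,6,2] (faults so far: 5)
  step 10: ref 2 -> HIT, frames=[5,6,2] (faults so far: 5)
  step 11: ref 6 -> HIT, frames=[5,6,2] (faults so far: 5)
  Optimal total faults: 5

Answer: 7 6 5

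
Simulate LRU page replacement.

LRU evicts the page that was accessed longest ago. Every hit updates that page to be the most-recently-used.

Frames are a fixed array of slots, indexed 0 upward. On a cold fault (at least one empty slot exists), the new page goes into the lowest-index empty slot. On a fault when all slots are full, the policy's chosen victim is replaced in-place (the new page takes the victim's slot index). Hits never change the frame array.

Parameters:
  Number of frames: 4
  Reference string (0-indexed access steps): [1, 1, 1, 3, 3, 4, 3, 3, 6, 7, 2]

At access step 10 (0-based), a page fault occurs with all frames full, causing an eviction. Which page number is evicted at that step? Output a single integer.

Step 0: ref 1 -> FAULT, frames=[1,-,-,-]
Step 1: ref 1 -> HIT, frames=[1,-,-,-]
Step 2: ref 1 -> HIT, frames=[1,-,-,-]
Step 3: ref 3 -> FAULT, frames=[1,3,-,-]
Step 4: ref 3 -> HIT, frames=[1,3,-,-]
Step 5: ref 4 -> FAULT, frames=[1,3,4,-]
Step 6: ref 3 -> HIT, frames=[1,3,4,-]
Step 7: ref 3 -> HIT, frames=[1,3,4,-]
Step 8: ref 6 -> FAULT, frames=[1,3,4,6]
Step 9: ref 7 -> FAULT, evict 1, frames=[7,3,4,6]
Step 10: ref 2 -> FAULT, evict 4, frames=[7,3,2,6]
At step 10: evicted page 4

Answer: 4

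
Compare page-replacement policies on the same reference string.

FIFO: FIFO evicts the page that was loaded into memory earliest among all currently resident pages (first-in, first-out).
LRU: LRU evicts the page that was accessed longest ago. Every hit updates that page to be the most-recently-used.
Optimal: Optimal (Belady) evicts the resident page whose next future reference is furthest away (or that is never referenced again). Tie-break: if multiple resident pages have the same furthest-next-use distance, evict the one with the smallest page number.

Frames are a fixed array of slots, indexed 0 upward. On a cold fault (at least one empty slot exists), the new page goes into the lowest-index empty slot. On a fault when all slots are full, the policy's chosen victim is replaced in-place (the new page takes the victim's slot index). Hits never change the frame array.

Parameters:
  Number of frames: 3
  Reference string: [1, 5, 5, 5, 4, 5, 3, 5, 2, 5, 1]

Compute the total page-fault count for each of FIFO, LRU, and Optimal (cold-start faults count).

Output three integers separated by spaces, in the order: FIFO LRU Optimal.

Answer: 7 6 5

Derivation:
--- FIFO ---
  step 0: ref 1 -> FAULT, frames=[1,-,-] (faults so far: 1)
  step 1: ref 5 -> FAULT, frames=[1,5,-] (faults so far: 2)
  step 2: ref 5 -> HIT, frames=[1,5,-] (faults so far: 2)
  step 3: ref 5 -> HIT, frames=[1,5,-] (faults so far: 2)
  step 4: ref 4 -> FAULT, frames=[1,5,4] (faults so far: 3)
  step 5: ref 5 -> HIT, frames=[1,5,4] (faults so far: 3)
  step 6: ref 3 -> FAULT, evict 1, frames=[3,5,4] (faults so far: 4)
  step 7: ref 5 -> HIT, frames=[3,5,4] (faults so far: 4)
  step 8: ref 2 -> FAULT, evict 5, frames=[3,2,4] (faults so far: 5)
  step 9: ref 5 -> FAULT, evict 4, frames=[3,2,5] (faults so far: 6)
  step 10: ref 1 -> FAULT, evict 3, frames=[1,2,5] (faults so far: 7)
  FIFO total faults: 7
--- LRU ---
  step 0: ref 1 -> FAULT, frames=[1,-,-] (faults so far: 1)
  step 1: ref 5 -> FAULT, frames=[1,5,-] (faults so far: 2)
  step 2: ref 5 -> HIT, frames=[1,5,-] (faults so far: 2)
  step 3: ref 5 -> HIT, frames=[1,5,-] (faults so far: 2)
  step 4: ref 4 -> FAULT, frames=[1,5,4] (faults so far: 3)
  step 5: ref 5 -> HIT, frames=[1,5,4] (faults so far: 3)
  step 6: ref 3 -> FAULT, evict 1, frames=[3,5,4] (faults so far: 4)
  step 7: ref 5 -> HIT, frames=[3,5,4] (faults so far: 4)
  step 8: ref 2 -> FAULT, evict 4, frames=[3,5,2] (faults so far: 5)
  step 9: ref 5 -> HIT, frames=[3,5,2] (faults so far: 5)
  step 10: ref 1 -> FAULT, evict 3, frames=[1,5,2] (faults so far: 6)
  LRU total faults: 6
--- Optimal ---
  step 0: ref 1 -> FAULT, frames=[1,-,-] (faults so far: 1)
  step 1: ref 5 -> FAULT, frames=[1,5,-] (faults so far: 2)
  step 2: ref 5 -> HIT, frames=[1,5,-] (faults so far: 2)
  step 3: ref 5 -> HIT, frames=[1,5,-] (faults so far: 2)
  step 4: ref 4 -> FAULT, frames=[1,5,4] (faults so far: 3)
  step 5: ref 5 -> HIT, frames=[1,5,4] (faults so far: 3)
  step 6: ref 3 -> FAULT, evict 4, frames=[1,5,3] (faults so far: 4)
  step 7: ref 5 -> HIT, frames=[1,5,3] (faults so far: 4)
  step 8: ref 2 -> FAULT, evict 3, frames=[1,5,2] (faults so far: 5)
  step 9: ref 5 -> HIT, frames=[1,5,2] (faults so far: 5)
  step 10: ref 1 -> HIT, frames=[1,5,2] (faults so far: 5)
  Optimal total faults: 5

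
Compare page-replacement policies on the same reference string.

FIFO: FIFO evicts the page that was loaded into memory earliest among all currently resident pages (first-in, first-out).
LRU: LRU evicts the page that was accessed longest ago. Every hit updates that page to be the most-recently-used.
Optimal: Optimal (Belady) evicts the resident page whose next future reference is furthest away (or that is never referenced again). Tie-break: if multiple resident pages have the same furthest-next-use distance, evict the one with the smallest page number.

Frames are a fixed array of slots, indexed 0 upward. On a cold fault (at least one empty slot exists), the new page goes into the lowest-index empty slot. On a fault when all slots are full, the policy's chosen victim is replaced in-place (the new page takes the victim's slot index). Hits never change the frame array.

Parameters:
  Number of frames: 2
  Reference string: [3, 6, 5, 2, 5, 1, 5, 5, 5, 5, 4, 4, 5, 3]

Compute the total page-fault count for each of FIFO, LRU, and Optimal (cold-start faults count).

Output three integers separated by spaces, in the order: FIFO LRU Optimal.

Answer: 8 7 7

Derivation:
--- FIFO ---
  step 0: ref 3 -> FAULT, frames=[3,-] (faults so far: 1)
  step 1: ref 6 -> FAULT, frames=[3,6] (faults so far: 2)
  step 2: ref 5 -> FAULT, evict 3, frames=[5,6] (faults so far: 3)
  step 3: ref 2 -> FAULT, evict 6, frames=[5,2] (faults so far: 4)
  step 4: ref 5 -> HIT, frames=[5,2] (faults so far: 4)
  step 5: ref 1 -> FAULT, evict 5, frames=[1,2] (faults so far: 5)
  step 6: ref 5 -> FAULT, evict 2, frames=[1,5] (faults so far: 6)
  step 7: ref 5 -> HIT, frames=[1,5] (faults so far: 6)
  step 8: ref 5 -> HIT, frames=[1,5] (faults so far: 6)
  step 9: ref 5 -> HIT, frames=[1,5] (faults so far: 6)
  step 10: ref 4 -> FAULT, evict 1, frames=[4,5] (faults so far: 7)
  step 11: ref 4 -> HIT, frames=[4,5] (faults so far: 7)
  step 12: ref 5 -> HIT, frames=[4,5] (faults so far: 7)
  step 13: ref 3 -> FAULT, evict 5, frames=[4,3] (faults so far: 8)
  FIFO total faults: 8
--- LRU ---
  step 0: ref 3 -> FAULT, frames=[3,-] (faults so far: 1)
  step 1: ref 6 -> FAULT, frames=[3,6] (faults so far: 2)
  step 2: ref 5 -> FAULT, evict 3, frames=[5,6] (faults so far: 3)
  step 3: ref 2 -> FAULT, evict 6, frames=[5,2] (faults so far: 4)
  step 4: ref 5 -> HIT, frames=[5,2] (faults so far: 4)
  step 5: ref 1 -> FAULT, evict 2, frames=[5,1] (faults so far: 5)
  step 6: ref 5 -> HIT, frames=[5,1] (faults so far: 5)
  step 7: ref 5 -> HIT, frames=[5,1] (faults so far: 5)
  step 8: ref 5 -> HIT, frames=[5,1] (faults so far: 5)
  step 9: ref 5 -> HIT, frames=[5,1] (faults so far: 5)
  step 10: ref 4 -> FAULT, evict 1, frames=[5,4] (faults so far: 6)
  step 11: ref 4 -> HIT, frames=[5,4] (faults so far: 6)
  step 12: ref 5 -> HIT, frames=[5,4] (faults so far: 6)
  step 13: ref 3 -> FAULT, evict 4, frames=[5,3] (faults so far: 7)
  LRU total faults: 7
--- Optimal ---
  step 0: ref 3 -> FAULT, frames=[3,-] (faults so far: 1)
  step 1: ref 6 -> FAULT, frames=[3,6] (faults so far: 2)
  step 2: ref 5 -> FAULT, evict 6, frames=[3,5] (faults so far: 3)
  step 3: ref 2 -> FAULT, evict 3, frames=[2,5] (faults so far: 4)
  step 4: ref 5 -> HIT, frames=[2,5] (faults so far: 4)
  step 5: ref 1 -> FAULT, evict 2, frames=[1,5] (faults so far: 5)
  step 6: ref 5 -> HIT, frames=[1,5] (faults so far: 5)
  step 7: ref 5 -> HIT, frames=[1,5] (faults so far: 5)
  step 8: ref 5 -> HIT, frames=[1,5] (faults so far: 5)
  step 9: ref 5 -> HIT, frames=[1,5] (faults so far: 5)
  step 10: ref 4 -> FAULT, evict 1, frames=[4,5] (faults so far: 6)
  step 11: ref 4 -> HIT, frames=[4,5] (faults so far: 6)
  step 12: ref 5 -> HIT, frames=[4,5] (faults so far: 6)
  step 13: ref 3 -> FAULT, evict 4, frames=[3,5] (faults so far: 7)
  Optimal total faults: 7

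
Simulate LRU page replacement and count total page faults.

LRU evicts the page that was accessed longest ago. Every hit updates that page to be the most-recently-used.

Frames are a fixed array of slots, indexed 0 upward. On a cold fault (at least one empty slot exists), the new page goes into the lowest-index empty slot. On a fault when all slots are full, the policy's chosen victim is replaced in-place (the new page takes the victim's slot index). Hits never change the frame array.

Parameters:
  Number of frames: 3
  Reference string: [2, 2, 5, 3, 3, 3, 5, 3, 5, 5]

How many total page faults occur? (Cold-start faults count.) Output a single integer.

Answer: 3

Derivation:
Step 0: ref 2 → FAULT, frames=[2,-,-]
Step 1: ref 2 → HIT, frames=[2,-,-]
Step 2: ref 5 → FAULT, frames=[2,5,-]
Step 3: ref 3 → FAULT, frames=[2,5,3]
Step 4: ref 3 → HIT, frames=[2,5,3]
Step 5: ref 3 → HIT, frames=[2,5,3]
Step 6: ref 5 → HIT, frames=[2,5,3]
Step 7: ref 3 → HIT, frames=[2,5,3]
Step 8: ref 5 → HIT, frames=[2,5,3]
Step 9: ref 5 → HIT, frames=[2,5,3]
Total faults: 3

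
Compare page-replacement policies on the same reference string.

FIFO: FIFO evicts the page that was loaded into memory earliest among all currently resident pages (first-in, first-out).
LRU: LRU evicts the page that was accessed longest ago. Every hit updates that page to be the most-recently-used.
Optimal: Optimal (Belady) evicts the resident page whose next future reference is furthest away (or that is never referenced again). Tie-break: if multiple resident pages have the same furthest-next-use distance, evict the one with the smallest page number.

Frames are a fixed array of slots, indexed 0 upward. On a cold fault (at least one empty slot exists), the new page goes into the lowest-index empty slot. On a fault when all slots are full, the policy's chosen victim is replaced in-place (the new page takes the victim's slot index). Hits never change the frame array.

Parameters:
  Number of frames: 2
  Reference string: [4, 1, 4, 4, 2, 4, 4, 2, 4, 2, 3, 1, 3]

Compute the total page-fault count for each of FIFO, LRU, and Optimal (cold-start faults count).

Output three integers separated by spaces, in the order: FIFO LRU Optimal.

--- FIFO ---
  step 0: ref 4 -> FAULT, frames=[4,-] (faults so far: 1)
  step 1: ref 1 -> FAULT, frames=[4,1] (faults so far: 2)
  step 2: ref 4 -> HIT, frames=[4,1] (faults so far: 2)
  step 3: ref 4 -> HIT, frames=[4,1] (faults so far: 2)
  step 4: ref 2 -> FAULT, evict 4, frames=[2,1] (faults so far: 3)
  step 5: ref 4 -> FAULT, evict 1, frames=[2,4] (faults so far: 4)
  step 6: ref 4 -> HIT, frames=[2,4] (faults so far: 4)
  step 7: ref 2 -> HIT, frames=[2,4] (faults so far: 4)
  step 8: ref 4 -> HIT, frames=[2,4] (faults so far: 4)
  step 9: ref 2 -> HIT, frames=[2,4] (faults so far: 4)
  step 10: ref 3 -> FAULT, evict 2, frames=[3,4] (faults so far: 5)
  step 11: ref 1 -> FAULT, evict 4, frames=[3,1] (faults so far: 6)
  step 12: ref 3 -> HIT, frames=[3,1] (faults so far: 6)
  FIFO total faults: 6
--- LRU ---
  step 0: ref 4 -> FAULT, frames=[4,-] (faults so far: 1)
  step 1: ref 1 -> FAULT, frames=[4,1] (faults so far: 2)
  step 2: ref 4 -> HIT, frames=[4,1] (faults so far: 2)
  step 3: ref 4 -> HIT, frames=[4,1] (faults so far: 2)
  step 4: ref 2 -> FAULT, evict 1, frames=[4,2] (faults so far: 3)
  step 5: ref 4 -> HIT, frames=[4,2] (faults so far: 3)
  step 6: ref 4 -> HIT, frames=[4,2] (faults so far: 3)
  step 7: ref 2 -> HIT, frames=[4,2] (faults so far: 3)
  step 8: ref 4 -> HIT, frames=[4,2] (faults so far: 3)
  step 9: ref 2 -> HIT, frames=[4,2] (faults so far: 3)
  step 10: ref 3 -> FAULT, evict 4, frames=[3,2] (faults so far: 4)
  step 11: ref 1 -> FAULT, evict 2, frames=[3,1] (faults so far: 5)
  step 12: ref 3 -> HIT, frames=[3,1] (faults so far: 5)
  LRU total faults: 5
--- Optimal ---
  step 0: ref 4 -> FAULT, frames=[4,-] (faults so far: 1)
  step 1: ref 1 -> FAULT, frames=[4,1] (faults so far: 2)
  step 2: ref 4 -> HIT, frames=[4,1] (faults so far: 2)
  step 3: ref 4 -> HIT, frames=[4,1] (faults so far: 2)
  step 4: ref 2 -> FAULT, evict 1, frames=[4,2] (faults so far: 3)
  step 5: ref 4 -> HIT, frames=[4,2] (faults so far: 3)
  step 6: ref 4 -> HIT, frames=[4,2] (faults so far: 3)
  step 7: ref 2 -> HIT, frames=[4,2] (faults so far: 3)
  step 8: ref 4 -> HIT, frames=[4,2] (faults so far: 3)
  step 9: ref 2 -> HIT, frames=[4,2] (faults so far: 3)
  step 10: ref 3 -> FAULT, evict 2, frames=[4,3] (faults so far: 4)
  step 11: ref 1 -> FAULT, evict 4, frames=[1,3] (faults so far: 5)
  step 12: ref 3 -> HIT, frames=[1,3] (faults so far: 5)
  Optimal total faults: 5

Answer: 6 5 5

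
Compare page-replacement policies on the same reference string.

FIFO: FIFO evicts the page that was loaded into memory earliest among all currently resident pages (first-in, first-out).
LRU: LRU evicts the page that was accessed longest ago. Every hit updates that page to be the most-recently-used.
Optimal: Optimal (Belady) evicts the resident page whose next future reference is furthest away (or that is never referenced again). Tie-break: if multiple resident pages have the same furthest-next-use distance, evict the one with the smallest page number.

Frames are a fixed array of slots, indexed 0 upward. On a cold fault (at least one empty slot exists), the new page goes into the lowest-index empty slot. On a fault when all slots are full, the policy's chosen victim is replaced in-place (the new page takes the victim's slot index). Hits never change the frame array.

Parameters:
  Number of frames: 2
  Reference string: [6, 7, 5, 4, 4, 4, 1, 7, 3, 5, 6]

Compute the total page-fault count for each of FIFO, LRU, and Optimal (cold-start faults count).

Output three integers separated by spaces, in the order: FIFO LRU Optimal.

Answer: 9 9 8

Derivation:
--- FIFO ---
  step 0: ref 6 -> FAULT, frames=[6,-] (faults so far: 1)
  step 1: ref 7 -> FAULT, frames=[6,7] (faults so far: 2)
  step 2: ref 5 -> FAULT, evict 6, frames=[5,7] (faults so far: 3)
  step 3: ref 4 -> FAULT, evict 7, frames=[5,4] (faults so far: 4)
  step 4: ref 4 -> HIT, frames=[5,4] (faults so far: 4)
  step 5: ref 4 -> HIT, frames=[5,4] (faults so far: 4)
  step 6: ref 1 -> FAULT, evict 5, frames=[1,4] (faults so far: 5)
  step 7: ref 7 -> FAULT, evict 4, frames=[1,7] (faults so far: 6)
  step 8: ref 3 -> FAULT, evict 1, frames=[3,7] (faults so far: 7)
  step 9: ref 5 -> FAULT, evict 7, frames=[3,5] (faults so far: 8)
  step 10: ref 6 -> FAULT, evict 3, frames=[6,5] (faults so far: 9)
  FIFO total faults: 9
--- LRU ---
  step 0: ref 6 -> FAULT, frames=[6,-] (faults so far: 1)
  step 1: ref 7 -> FAULT, frames=[6,7] (faults so far: 2)
  step 2: ref 5 -> FAULT, evict 6, frames=[5,7] (faults so far: 3)
  step 3: ref 4 -> FAULT, evict 7, frames=[5,4] (faults so far: 4)
  step 4: ref 4 -> HIT, frames=[5,4] (faults so far: 4)
  step 5: ref 4 -> HIT, frames=[5,4] (faults so far: 4)
  step 6: ref 1 -> FAULT, evict 5, frames=[1,4] (faults so far: 5)
  step 7: ref 7 -> FAULT, evict 4, frames=[1,7] (faults so far: 6)
  step 8: ref 3 -> FAULT, evict 1, frames=[3,7] (faults so far: 7)
  step 9: ref 5 -> FAULT, evict 7, frames=[3,5] (faults so far: 8)
  step 10: ref 6 -> FAULT, evict 3, frames=[6,5] (faults so far: 9)
  LRU total faults: 9
--- Optimal ---
  step 0: ref 6 -> FAULT, frames=[6,-] (faults so far: 1)
  step 1: ref 7 -> FAULT, frames=[6,7] (faults so far: 2)
  step 2: ref 5 -> FAULT, evict 6, frames=[5,7] (faults so far: 3)
  step 3: ref 4 -> FAULT, evict 5, frames=[4,7] (faults so far: 4)
  step 4: ref 4 -> HIT, frames=[4,7] (faults so far: 4)
  step 5: ref 4 -> HIT, frames=[4,7] (faults so far: 4)
  step 6: ref 1 -> FAULT, evict 4, frames=[1,7] (faults so far: 5)
  step 7: ref 7 -> HIT, frames=[1,7] (faults so far: 5)
  step 8: ref 3 -> FAULT, evict 1, frames=[3,7] (faults so far: 6)
  step 9: ref 5 -> FAULT, evict 3, frames=[5,7] (faults so far: 7)
  step 10: ref 6 -> FAULT, evict 5, frames=[6,7] (faults so far: 8)
  Optimal total faults: 8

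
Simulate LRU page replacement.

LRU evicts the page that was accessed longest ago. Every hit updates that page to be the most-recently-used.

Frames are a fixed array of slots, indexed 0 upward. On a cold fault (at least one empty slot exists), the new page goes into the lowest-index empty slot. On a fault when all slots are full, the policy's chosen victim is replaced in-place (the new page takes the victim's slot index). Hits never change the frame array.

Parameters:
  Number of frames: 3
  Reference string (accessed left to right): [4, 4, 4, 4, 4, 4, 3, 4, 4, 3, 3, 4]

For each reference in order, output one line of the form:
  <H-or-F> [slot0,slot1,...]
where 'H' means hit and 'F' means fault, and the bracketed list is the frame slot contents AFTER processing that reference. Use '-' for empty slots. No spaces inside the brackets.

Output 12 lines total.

F [4,-,-]
H [4,-,-]
H [4,-,-]
H [4,-,-]
H [4,-,-]
H [4,-,-]
F [4,3,-]
H [4,3,-]
H [4,3,-]
H [4,3,-]
H [4,3,-]
H [4,3,-]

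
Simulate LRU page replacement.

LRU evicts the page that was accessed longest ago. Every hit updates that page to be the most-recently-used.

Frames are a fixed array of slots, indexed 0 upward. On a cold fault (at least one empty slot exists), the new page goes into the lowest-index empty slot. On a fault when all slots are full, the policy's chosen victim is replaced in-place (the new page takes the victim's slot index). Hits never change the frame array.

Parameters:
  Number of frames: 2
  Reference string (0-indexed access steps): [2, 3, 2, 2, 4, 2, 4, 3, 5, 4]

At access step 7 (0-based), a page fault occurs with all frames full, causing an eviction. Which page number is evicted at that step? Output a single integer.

Answer: 2

Derivation:
Step 0: ref 2 -> FAULT, frames=[2,-]
Step 1: ref 3 -> FAULT, frames=[2,3]
Step 2: ref 2 -> HIT, frames=[2,3]
Step 3: ref 2 -> HIT, frames=[2,3]
Step 4: ref 4 -> FAULT, evict 3, frames=[2,4]
Step 5: ref 2 -> HIT, frames=[2,4]
Step 6: ref 4 -> HIT, frames=[2,4]
Step 7: ref 3 -> FAULT, evict 2, frames=[3,4]
At step 7: evicted page 2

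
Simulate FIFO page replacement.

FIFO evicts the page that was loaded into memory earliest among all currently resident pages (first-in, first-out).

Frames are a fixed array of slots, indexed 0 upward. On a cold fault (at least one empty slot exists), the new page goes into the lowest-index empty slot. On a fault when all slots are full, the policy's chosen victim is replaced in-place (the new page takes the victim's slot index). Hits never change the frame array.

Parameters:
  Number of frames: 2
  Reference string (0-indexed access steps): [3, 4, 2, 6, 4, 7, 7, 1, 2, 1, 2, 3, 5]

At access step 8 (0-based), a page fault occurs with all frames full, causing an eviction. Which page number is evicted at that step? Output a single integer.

Step 0: ref 3 -> FAULT, frames=[3,-]
Step 1: ref 4 -> FAULT, frames=[3,4]
Step 2: ref 2 -> FAULT, evict 3, frames=[2,4]
Step 3: ref 6 -> FAULT, evict 4, frames=[2,6]
Step 4: ref 4 -> FAULT, evict 2, frames=[4,6]
Step 5: ref 7 -> FAULT, evict 6, frames=[4,7]
Step 6: ref 7 -> HIT, frames=[4,7]
Step 7: ref 1 -> FAULT, evict 4, frames=[1,7]
Step 8: ref 2 -> FAULT, evict 7, frames=[1,2]
At step 8: evicted page 7

Answer: 7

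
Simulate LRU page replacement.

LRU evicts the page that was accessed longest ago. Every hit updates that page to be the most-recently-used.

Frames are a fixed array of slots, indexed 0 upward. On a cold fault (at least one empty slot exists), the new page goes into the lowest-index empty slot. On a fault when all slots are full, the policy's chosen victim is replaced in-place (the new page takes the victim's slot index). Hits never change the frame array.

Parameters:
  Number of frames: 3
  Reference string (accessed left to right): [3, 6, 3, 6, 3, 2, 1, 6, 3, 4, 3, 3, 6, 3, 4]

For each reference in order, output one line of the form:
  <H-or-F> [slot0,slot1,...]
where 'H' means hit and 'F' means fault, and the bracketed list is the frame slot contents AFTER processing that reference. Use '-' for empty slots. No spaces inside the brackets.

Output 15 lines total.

F [3,-,-]
F [3,6,-]
H [3,6,-]
H [3,6,-]
H [3,6,-]
F [3,6,2]
F [3,1,2]
F [6,1,2]
F [6,1,3]
F [6,4,3]
H [6,4,3]
H [6,4,3]
H [6,4,3]
H [6,4,3]
H [6,4,3]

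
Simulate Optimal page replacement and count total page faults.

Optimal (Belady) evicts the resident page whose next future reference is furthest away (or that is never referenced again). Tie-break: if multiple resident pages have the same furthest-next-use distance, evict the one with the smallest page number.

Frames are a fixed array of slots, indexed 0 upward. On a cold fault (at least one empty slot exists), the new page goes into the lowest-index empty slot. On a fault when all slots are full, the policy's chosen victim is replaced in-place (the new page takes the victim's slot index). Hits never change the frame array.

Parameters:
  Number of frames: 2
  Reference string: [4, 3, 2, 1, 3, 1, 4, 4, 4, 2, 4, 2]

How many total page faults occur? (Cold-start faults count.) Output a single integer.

Step 0: ref 4 → FAULT, frames=[4,-]
Step 1: ref 3 → FAULT, frames=[4,3]
Step 2: ref 2 → FAULT (evict 4), frames=[2,3]
Step 3: ref 1 → FAULT (evict 2), frames=[1,3]
Step 4: ref 3 → HIT, frames=[1,3]
Step 5: ref 1 → HIT, frames=[1,3]
Step 6: ref 4 → FAULT (evict 1), frames=[4,3]
Step 7: ref 4 → HIT, frames=[4,3]
Step 8: ref 4 → HIT, frames=[4,3]
Step 9: ref 2 → FAULT (evict 3), frames=[4,2]
Step 10: ref 4 → HIT, frames=[4,2]
Step 11: ref 2 → HIT, frames=[4,2]
Total faults: 6

Answer: 6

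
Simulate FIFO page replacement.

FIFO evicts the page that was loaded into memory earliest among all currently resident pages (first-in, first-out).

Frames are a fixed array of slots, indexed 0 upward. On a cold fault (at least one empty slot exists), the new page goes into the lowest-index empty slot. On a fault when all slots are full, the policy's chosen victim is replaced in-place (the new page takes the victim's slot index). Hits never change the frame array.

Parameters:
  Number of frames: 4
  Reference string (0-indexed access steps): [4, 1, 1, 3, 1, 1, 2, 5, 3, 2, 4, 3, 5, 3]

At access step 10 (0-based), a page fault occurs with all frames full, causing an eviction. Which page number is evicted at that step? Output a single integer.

Step 0: ref 4 -> FAULT, frames=[4,-,-,-]
Step 1: ref 1 -> FAULT, frames=[4,1,-,-]
Step 2: ref 1 -> HIT, frames=[4,1,-,-]
Step 3: ref 3 -> FAULT, frames=[4,1,3,-]
Step 4: ref 1 -> HIT, frames=[4,1,3,-]
Step 5: ref 1 -> HIT, frames=[4,1,3,-]
Step 6: ref 2 -> FAULT, frames=[4,1,3,2]
Step 7: ref 5 -> FAULT, evict 4, frames=[5,1,3,2]
Step 8: ref 3 -> HIT, frames=[5,1,3,2]
Step 9: ref 2 -> HIT, frames=[5,1,3,2]
Step 10: ref 4 -> FAULT, evict 1, frames=[5,4,3,2]
At step 10: evicted page 1

Answer: 1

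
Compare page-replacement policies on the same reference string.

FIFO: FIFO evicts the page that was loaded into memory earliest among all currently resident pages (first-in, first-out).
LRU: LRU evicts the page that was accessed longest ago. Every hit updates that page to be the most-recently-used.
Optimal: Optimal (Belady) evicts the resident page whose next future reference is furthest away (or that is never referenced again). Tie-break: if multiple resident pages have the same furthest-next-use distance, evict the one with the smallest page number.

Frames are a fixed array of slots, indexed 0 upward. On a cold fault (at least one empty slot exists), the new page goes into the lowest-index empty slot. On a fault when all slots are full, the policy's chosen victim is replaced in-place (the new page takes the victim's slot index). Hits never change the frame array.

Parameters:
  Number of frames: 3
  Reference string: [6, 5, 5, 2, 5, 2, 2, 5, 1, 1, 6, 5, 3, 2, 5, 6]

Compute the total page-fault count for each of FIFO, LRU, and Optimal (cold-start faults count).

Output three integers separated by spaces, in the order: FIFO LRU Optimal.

Answer: 9 8 6

Derivation:
--- FIFO ---
  step 0: ref 6 -> FAULT, frames=[6,-,-] (faults so far: 1)
  step 1: ref 5 -> FAULT, frames=[6,5,-] (faults so far: 2)
  step 2: ref 5 -> HIT, frames=[6,5,-] (faults so far: 2)
  step 3: ref 2 -> FAULT, frames=[6,5,2] (faults so far: 3)
  step 4: ref 5 -> HIT, frames=[6,5,2] (faults so far: 3)
  step 5: ref 2 -> HIT, frames=[6,5,2] (faults so far: 3)
  step 6: ref 2 -> HIT, frames=[6,5,2] (faults so far: 3)
  step 7: ref 5 -> HIT, frames=[6,5,2] (faults so far: 3)
  step 8: ref 1 -> FAULT, evict 6, frames=[1,5,2] (faults so far: 4)
  step 9: ref 1 -> HIT, frames=[1,5,2] (faults so far: 4)
  step 10: ref 6 -> FAULT, evict 5, frames=[1,6,2] (faults so far: 5)
  step 11: ref 5 -> FAULT, evict 2, frames=[1,6,5] (faults so far: 6)
  step 12: ref 3 -> FAULT, evict 1, frames=[3,6,5] (faults so far: 7)
  step 13: ref 2 -> FAULT, evict 6, frames=[3,2,5] (faults so far: 8)
  step 14: ref 5 -> HIT, frames=[3,2,5] (faults so far: 8)
  step 15: ref 6 -> FAULT, evict 5, frames=[3,2,6] (faults so far: 9)
  FIFO total faults: 9
--- LRU ---
  step 0: ref 6 -> FAULT, frames=[6,-,-] (faults so far: 1)
  step 1: ref 5 -> FAULT, frames=[6,5,-] (faults so far: 2)
  step 2: ref 5 -> HIT, frames=[6,5,-] (faults so far: 2)
  step 3: ref 2 -> FAULT, frames=[6,5,2] (faults so far: 3)
  step 4: ref 5 -> HIT, frames=[6,5,2] (faults so far: 3)
  step 5: ref 2 -> HIT, frames=[6,5,2] (faults so far: 3)
  step 6: ref 2 -> HIT, frames=[6,5,2] (faults so far: 3)
  step 7: ref 5 -> HIT, frames=[6,5,2] (faults so far: 3)
  step 8: ref 1 -> FAULT, evict 6, frames=[1,5,2] (faults so far: 4)
  step 9: ref 1 -> HIT, frames=[1,5,2] (faults so far: 4)
  step 10: ref 6 -> FAULT, evict 2, frames=[1,5,6] (faults so far: 5)
  step 11: ref 5 -> HIT, frames=[1,5,6] (faults so far: 5)
  step 12: ref 3 -> FAULT, evict 1, frames=[3,5,6] (faults so far: 6)
  step 13: ref 2 -> FAULT, evict 6, frames=[3,5,2] (faults so far: 7)
  step 14: ref 5 -> HIT, frames=[3,5,2] (faults so far: 7)
  step 15: ref 6 -> FAULT, evict 3, frames=[6,5,2] (faults so far: 8)
  LRU total faults: 8
--- Optimal ---
  step 0: ref 6 -> FAULT, frames=[6,-,-] (faults so far: 1)
  step 1: ref 5 -> FAULT, frames=[6,5,-] (faults so far: 2)
  step 2: ref 5 -> HIT, frames=[6,5,-] (faults so far: 2)
  step 3: ref 2 -> FAULT, frames=[6,5,2] (faults so far: 3)
  step 4: ref 5 -> HIT, frames=[6,5,2] (faults so far: 3)
  step 5: ref 2 -> HIT, frames=[6,5,2] (faults so far: 3)
  step 6: ref 2 -> HIT, frames=[6,5,2] (faults so far: 3)
  step 7: ref 5 -> HIT, frames=[6,5,2] (faults so far: 3)
  step 8: ref 1 -> FAULT, evict 2, frames=[6,5,1] (faults so far: 4)
  step 9: ref 1 -> HIT, frames=[6,5,1] (faults so far: 4)
  step 10: ref 6 -> HIT, frames=[6,5,1] (faults so far: 4)
  step 11: ref 5 -> HIT, frames=[6,5,1] (faults so far: 4)
  step 12: ref 3 -> FAULT, evict 1, frames=[6,5,3] (faults so far: 5)
  step 13: ref 2 -> FAULT, evict 3, frames=[6,5,2] (faults so far: 6)
  step 14: ref 5 -> HIT, frames=[6,5,2] (faults so far: 6)
  step 15: ref 6 -> HIT, frames=[6,5,2] (faults so far: 6)
  Optimal total faults: 6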